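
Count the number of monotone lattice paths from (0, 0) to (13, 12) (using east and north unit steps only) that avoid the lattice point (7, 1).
Number of paths = 5101292

Total paths from (0, 0) to (13, 12): C(25, 13) = 5200300. Paths through (7, 1): (paths (0, 0) → (7, 1)) × (paths (7, 1) → (13, 12)) = C(8, 7) · C(17, 6) = 8 · 12376 = 99008. Avoidance count = 5200300 − 99008 = 5101292.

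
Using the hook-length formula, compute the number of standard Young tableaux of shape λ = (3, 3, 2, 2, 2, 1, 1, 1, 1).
# SYT of shape (3, 3, 2, 2, 2, 1, 1, 1, 1) = 65520

Hook-length formula: f^λ = n! / Π hook(c), product over all cells c of the Young diagram. For λ = (3, 3, 2, 2, 2, 1, 1, 1, 1), n = 16 boxes. Hook lengths by row (left-to-right, top-to-bottom): [11, 6, 2]; [10, 5, 1]; [8, 3]; [7, 2]; [6, 1]; [4]; [3]; [2]; [1]. Product of hooks = 319334400. So f^λ = 16! / 319334400 = 20922789888000 / 319334400 = 65520.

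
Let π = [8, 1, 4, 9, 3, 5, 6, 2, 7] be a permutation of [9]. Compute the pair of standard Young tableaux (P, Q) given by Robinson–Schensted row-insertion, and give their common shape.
P = [1, 2, 5, 6, 7] / [3, 9] / [4] / [8];  Q = [1, 3, 4, 7, 9] / [2, 6] / [5] / [8];  common shape = (5, 2, 1, 1)

Row-insert the values π_1, π_2, … into P one at a time, bumping the leftmost entry strictly greater than the inserted value down to the next row. The recording tableau Q records, in position (i, j), the step at which that cell was added to P.
  Insert 8 (step 1): P = [8];  Q = [1]
  Insert 1 (step 2): P = [1] / [8];  Q = [1] / [2]
  Insert 4 (step 3): P = [1, 4] / [8];  Q = [1, 3] / [2]
  Insert 9 (step 4): P = [1, 4, 9] / [8];  Q = [1, 3, 4] / [2]
  Insert 3 (step 5): P = [1, 3, 9] / [4] / [8];  Q = [1, 3, 4] / [2] / [5]
  Insert 5 (step 6): P = [1, 3, 5] / [4, 9] / [8];  Q = [1, 3, 4] / [2, 6] / [5]
  Insert 6 (step 7): P = [1, 3, 5, 6] / [4, 9] / [8];  Q = [1, 3, 4, 7] / [2, 6] / [5]
  Insert 2 (step 8): P = [1, 2, 5, 6] / [3, 9] / [4] / [8];  Q = [1, 3, 4, 7] / [2, 6] / [5] / [8]
  Insert 7 (step 9): P = [1, 2, 5, 6, 7] / [3, 9] / [4] / [8];  Q = [1, 3, 4, 7, 9] / [2, 6] / [5] / [8]
Final shape: (5, 2, 1, 1).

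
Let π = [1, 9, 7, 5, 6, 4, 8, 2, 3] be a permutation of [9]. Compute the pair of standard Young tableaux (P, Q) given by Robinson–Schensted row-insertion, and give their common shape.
P = [1, 2, 3, 8] / [4, 6] / [5] / [7] / [9];  Q = [1, 2, 5, 7] / [3, 9] / [4] / [6] / [8];  common shape = (4, 2, 1, 1, 1)

Row-insert the values π_1, π_2, … into P one at a time, bumping the leftmost entry strictly greater than the inserted value down to the next row. The recording tableau Q records, in position (i, j), the step at which that cell was added to P.
  Insert 1 (step 1): P = [1];  Q = [1]
  Insert 9 (step 2): P = [1, 9];  Q = [1, 2]
  Insert 7 (step 3): P = [1, 7] / [9];  Q = [1, 2] / [3]
  Insert 5 (step 4): P = [1, 5] / [7] / [9];  Q = [1, 2] / [3] / [4]
  Insert 6 (step 5): P = [1, 5, 6] / [7] / [9];  Q = [1, 2, 5] / [3] / [4]
  Insert 4 (step 6): P = [1, 4, 6] / [5] / [7] / [9];  Q = [1, 2, 5] / [3] / [4] / [6]
  Insert 8 (step 7): P = [1, 4, 6, 8] / [5] / [7] / [9];  Q = [1, 2, 5, 7] / [3] / [4] / [6]
  Insert 2 (step 8): P = [1, 2, 6, 8] / [4] / [5] / [7] / [9];  Q = [1, 2, 5, 7] / [3] / [4] / [6] / [8]
  Insert 3 (step 9): P = [1, 2, 3, 8] / [4, 6] / [5] / [7] / [9];  Q = [1, 2, 5, 7] / [3, 9] / [4] / [6] / [8]
Final shape: (4, 2, 1, 1, 1).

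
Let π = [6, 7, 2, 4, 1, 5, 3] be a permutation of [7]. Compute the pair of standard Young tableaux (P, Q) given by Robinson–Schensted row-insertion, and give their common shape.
P = [1, 3, 5] / [2, 4] / [6, 7];  Q = [1, 2, 6] / [3, 4] / [5, 7];  common shape = (3, 2, 2)

Row-insert the values π_1, π_2, … into P one at a time, bumping the leftmost entry strictly greater than the inserted value down to the next row. The recording tableau Q records, in position (i, j), the step at which that cell was added to P.
  Insert 6 (step 1): P = [6];  Q = [1]
  Insert 7 (step 2): P = [6, 7];  Q = [1, 2]
  Insert 2 (step 3): P = [2, 7] / [6];  Q = [1, 2] / [3]
  Insert 4 (step 4): P = [2, 4] / [6, 7];  Q = [1, 2] / [3, 4]
  Insert 1 (step 5): P = [1, 4] / [2, 7] / [6];  Q = [1, 2] / [3, 4] / [5]
  Insert 5 (step 6): P = [1, 4, 5] / [2, 7] / [6];  Q = [1, 2, 6] / [3, 4] / [5]
  Insert 3 (step 7): P = [1, 3, 5] / [2, 4] / [6, 7];  Q = [1, 2, 6] / [3, 4] / [5, 7]
Final shape: (3, 2, 2).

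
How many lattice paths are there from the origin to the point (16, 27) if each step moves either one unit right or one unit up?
Number of paths = 265182149218

A monotone lattice path from (0, 0) to (16, 27) consists of 16 east steps and 27 north steps in some order, so it is determined by which 16 of the 43 steps are east. The count is C(43, 16) = 265182149218.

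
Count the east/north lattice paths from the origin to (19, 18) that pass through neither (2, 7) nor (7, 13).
Number of paths = 16522786476

Inclusion–exclusion. Total paths: C(37, 19) = 17672631900. Through P₁: C(9, 2)·C(28, 17) = 773070480. Through P₂: C(20, 7)·C(17, 12) = 479693760. Since P₁ is strictly southwest of P₂, a monotone path through both must visit P₁ then P₂; paths through both = C(9, 2)·C(11, 5)·C(17, 12) = 102918816. Avoid both = 17672631900 − 773070480 − 479693760 + 102918816 = 16522786476.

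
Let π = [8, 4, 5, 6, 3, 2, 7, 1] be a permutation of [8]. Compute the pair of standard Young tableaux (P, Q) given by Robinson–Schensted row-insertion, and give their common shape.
P = [1, 5, 6, 7] / [2] / [3] / [4] / [8];  Q = [1, 3, 4, 7] / [2] / [5] / [6] / [8];  common shape = (4, 1, 1, 1, 1)

Row-insert the values π_1, π_2, … into P one at a time, bumping the leftmost entry strictly greater than the inserted value down to the next row. The recording tableau Q records, in position (i, j), the step at which that cell was added to P.
  Insert 8 (step 1): P = [8];  Q = [1]
  Insert 4 (step 2): P = [4] / [8];  Q = [1] / [2]
  Insert 5 (step 3): P = [4, 5] / [8];  Q = [1, 3] / [2]
  Insert 6 (step 4): P = [4, 5, 6] / [8];  Q = [1, 3, 4] / [2]
  Insert 3 (step 5): P = [3, 5, 6] / [4] / [8];  Q = [1, 3, 4] / [2] / [5]
  Insert 2 (step 6): P = [2, 5, 6] / [3] / [4] / [8];  Q = [1, 3, 4] / [2] / [5] / [6]
  Insert 7 (step 7): P = [2, 5, 6, 7] / [3] / [4] / [8];  Q = [1, 3, 4, 7] / [2] / [5] / [6]
  Insert 1 (step 8): P = [1, 5, 6, 7] / [2] / [3] / [4] / [8];  Q = [1, 3, 4, 7] / [2] / [5] / [6] / [8]
Final shape: (4, 1, 1, 1, 1).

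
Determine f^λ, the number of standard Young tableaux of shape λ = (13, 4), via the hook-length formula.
# SYT of shape (13, 4) = 1700

Hook-length formula: f^λ = n! / Π hook(c), product over all cells c of the Young diagram. For λ = (13, 4), n = 17 boxes. Hook lengths by row (left-to-right, top-to-bottom): [14, 13, 12, 11, 9, 8, 7, 6, 5, 4, 3, 2, 1]; [4, 3, 2, 1]. Product of hooks = 209227898880. So f^λ = 17! / 209227898880 = 355687428096000 / 209227898880 = 1700.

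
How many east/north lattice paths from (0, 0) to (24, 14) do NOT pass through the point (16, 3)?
Number of paths = 9596315142

Total paths from (0, 0) to (24, 14): C(38, 24) = 9669554100. Paths through (16, 3): (paths (0, 0) → (16, 3)) × (paths (16, 3) → (24, 14)) = C(19, 16) · C(19, 8) = 969 · 75582 = 73238958. Avoidance count = 9669554100 − 73238958 = 9596315142.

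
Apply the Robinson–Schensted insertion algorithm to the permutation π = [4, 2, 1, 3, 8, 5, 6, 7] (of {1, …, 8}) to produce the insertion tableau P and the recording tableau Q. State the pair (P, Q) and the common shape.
P = [1, 3, 5, 6, 7] / [2, 8] / [4];  Q = [1, 4, 5, 7, 8] / [2, 6] / [3];  common shape = (5, 2, 1)

Row-insert the values π_1, π_2, … into P one at a time, bumping the leftmost entry strictly greater than the inserted value down to the next row. The recording tableau Q records, in position (i, j), the step at which that cell was added to P.
  Insert 4 (step 1): P = [4];  Q = [1]
  Insert 2 (step 2): P = [2] / [4];  Q = [1] / [2]
  Insert 1 (step 3): P = [1] / [2] / [4];  Q = [1] / [2] / [3]
  Insert 3 (step 4): P = [1, 3] / [2] / [4];  Q = [1, 4] / [2] / [3]
  Insert 8 (step 5): P = [1, 3, 8] / [2] / [4];  Q = [1, 4, 5] / [2] / [3]
  Insert 5 (step 6): P = [1, 3, 5] / [2, 8] / [4];  Q = [1, 4, 5] / [2, 6] / [3]
  Insert 6 (step 7): P = [1, 3, 5, 6] / [2, 8] / [4];  Q = [1, 4, 5, 7] / [2, 6] / [3]
  Insert 7 (step 8): P = [1, 3, 5, 6, 7] / [2, 8] / [4];  Q = [1, 4, 5, 7, 8] / [2, 6] / [3]
Final shape: (5, 2, 1).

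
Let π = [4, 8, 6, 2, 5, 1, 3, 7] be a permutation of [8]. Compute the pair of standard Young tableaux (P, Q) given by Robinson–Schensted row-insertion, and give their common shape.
P = [1, 3, 7] / [2, 5] / [4, 6] / [8];  Q = [1, 2, 8] / [3, 5] / [4, 7] / [6];  common shape = (3, 2, 2, 1)

Row-insert the values π_1, π_2, … into P one at a time, bumping the leftmost entry strictly greater than the inserted value down to the next row. The recording tableau Q records, in position (i, j), the step at which that cell was added to P.
  Insert 4 (step 1): P = [4];  Q = [1]
  Insert 8 (step 2): P = [4, 8];  Q = [1, 2]
  Insert 6 (step 3): P = [4, 6] / [8];  Q = [1, 2] / [3]
  Insert 2 (step 4): P = [2, 6] / [4] / [8];  Q = [1, 2] / [3] / [4]
  Insert 5 (step 5): P = [2, 5] / [4, 6] / [8];  Q = [1, 2] / [3, 5] / [4]
  Insert 1 (step 6): P = [1, 5] / [2, 6] / [4] / [8];  Q = [1, 2] / [3, 5] / [4] / [6]
  Insert 3 (step 7): P = [1, 3] / [2, 5] / [4, 6] / [8];  Q = [1, 2] / [3, 5] / [4, 7] / [6]
  Insert 7 (step 8): P = [1, 3, 7] / [2, 5] / [4, 6] / [8];  Q = [1, 2, 8] / [3, 5] / [4, 7] / [6]
Final shape: (3, 2, 2, 1).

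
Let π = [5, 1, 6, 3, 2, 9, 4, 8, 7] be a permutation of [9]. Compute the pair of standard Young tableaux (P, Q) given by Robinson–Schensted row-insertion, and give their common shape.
P = [1, 2, 4, 7] / [3, 6, 8] / [5, 9];  Q = [1, 3, 6, 8] / [2, 4, 7] / [5, 9];  common shape = (4, 3, 2)

Row-insert the values π_1, π_2, … into P one at a time, bumping the leftmost entry strictly greater than the inserted value down to the next row. The recording tableau Q records, in position (i, j), the step at which that cell was added to P.
  Insert 5 (step 1): P = [5];  Q = [1]
  Insert 1 (step 2): P = [1] / [5];  Q = [1] / [2]
  Insert 6 (step 3): P = [1, 6] / [5];  Q = [1, 3] / [2]
  Insert 3 (step 4): P = [1, 3] / [5, 6];  Q = [1, 3] / [2, 4]
  Insert 2 (step 5): P = [1, 2] / [3, 6] / [5];  Q = [1, 3] / [2, 4] / [5]
  Insert 9 (step 6): P = [1, 2, 9] / [3, 6] / [5];  Q = [1, 3, 6] / [2, 4] / [5]
  Insert 4 (step 7): P = [1, 2, 4] / [3, 6, 9] / [5];  Q = [1, 3, 6] / [2, 4, 7] / [5]
  Insert 8 (step 8): P = [1, 2, 4, 8] / [3, 6, 9] / [5];  Q = [1, 3, 6, 8] / [2, 4, 7] / [5]
  Insert 7 (step 9): P = [1, 2, 4, 7] / [3, 6, 8] / [5, 9];  Q = [1, 3, 6, 8] / [2, 4, 7] / [5, 9]
Final shape: (4, 3, 2).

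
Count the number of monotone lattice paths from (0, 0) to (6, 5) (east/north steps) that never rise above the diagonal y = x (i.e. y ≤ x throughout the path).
Number of paths = 132

By the reflection principle (André's argument), the number of monotone paths to (6, 5) with n ≤ m that never go above y = x is C(11, 6) − C(11, 7) = 462 − 330 = 132.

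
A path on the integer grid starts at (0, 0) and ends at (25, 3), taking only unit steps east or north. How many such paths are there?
Number of paths = 3276

A monotone lattice path from (0, 0) to (25, 3) consists of 25 east steps and 3 north steps in some order, so it is determined by which 25 of the 28 steps are east. The count is C(28, 25) = 3276.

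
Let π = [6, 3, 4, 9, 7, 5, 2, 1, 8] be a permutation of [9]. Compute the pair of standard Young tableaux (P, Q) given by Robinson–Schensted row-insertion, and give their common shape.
P = [1, 4, 5, 8] / [2, 7] / [3] / [6] / [9];  Q = [1, 3, 4, 9] / [2, 5] / [6] / [7] / [8];  common shape = (4, 2, 1, 1, 1)

Row-insert the values π_1, π_2, … into P one at a time, bumping the leftmost entry strictly greater than the inserted value down to the next row. The recording tableau Q records, in position (i, j), the step at which that cell was added to P.
  Insert 6 (step 1): P = [6];  Q = [1]
  Insert 3 (step 2): P = [3] / [6];  Q = [1] / [2]
  Insert 4 (step 3): P = [3, 4] / [6];  Q = [1, 3] / [2]
  Insert 9 (step 4): P = [3, 4, 9] / [6];  Q = [1, 3, 4] / [2]
  Insert 7 (step 5): P = [3, 4, 7] / [6, 9];  Q = [1, 3, 4] / [2, 5]
  Insert 5 (step 6): P = [3, 4, 5] / [6, 7] / [9];  Q = [1, 3, 4] / [2, 5] / [6]
  Insert 2 (step 7): P = [2, 4, 5] / [3, 7] / [6] / [9];  Q = [1, 3, 4] / [2, 5] / [6] / [7]
  Insert 1 (step 8): P = [1, 4, 5] / [2, 7] / [3] / [6] / [9];  Q = [1, 3, 4] / [2, 5] / [6] / [7] / [8]
  Insert 8 (step 9): P = [1, 4, 5, 8] / [2, 7] / [3] / [6] / [9];  Q = [1, 3, 4, 9] / [2, 5] / [6] / [7] / [8]
Final shape: (4, 2, 1, 1, 1).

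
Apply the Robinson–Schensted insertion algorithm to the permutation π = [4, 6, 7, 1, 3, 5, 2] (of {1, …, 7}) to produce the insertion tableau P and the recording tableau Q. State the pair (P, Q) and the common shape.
P = [1, 2, 5] / [3, 6, 7] / [4];  Q = [1, 2, 3] / [4, 5, 6] / [7];  common shape = (3, 3, 1)

Row-insert the values π_1, π_2, … into P one at a time, bumping the leftmost entry strictly greater than the inserted value down to the next row. The recording tableau Q records, in position (i, j), the step at which that cell was added to P.
  Insert 4 (step 1): P = [4];  Q = [1]
  Insert 6 (step 2): P = [4, 6];  Q = [1, 2]
  Insert 7 (step 3): P = [4, 6, 7];  Q = [1, 2, 3]
  Insert 1 (step 4): P = [1, 6, 7] / [4];  Q = [1, 2, 3] / [4]
  Insert 3 (step 5): P = [1, 3, 7] / [4, 6];  Q = [1, 2, 3] / [4, 5]
  Insert 5 (step 6): P = [1, 3, 5] / [4, 6, 7];  Q = [1, 2, 3] / [4, 5, 6]
  Insert 2 (step 7): P = [1, 2, 5] / [3, 6, 7] / [4];  Q = [1, 2, 3] / [4, 5, 6] / [7]
Final shape: (3, 3, 1).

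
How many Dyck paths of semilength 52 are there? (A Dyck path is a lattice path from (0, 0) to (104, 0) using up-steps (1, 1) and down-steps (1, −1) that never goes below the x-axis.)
C_52 = 29869166945772625950142417512

These Dyck paths are counted by the Catalan number C_n = (1/(n + 1)) · C(2n, n). For n = 52: C_52 = (1/53) · C(104, 52) = 1583065848125949175357548128136/53 = 29869166945772625950142417512.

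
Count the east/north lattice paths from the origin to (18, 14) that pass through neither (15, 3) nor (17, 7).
Number of paths = 468467664

Inclusion–exclusion. Total paths: C(32, 18) = 471435600. Through P₁: C(18, 15)·C(14, 3) = 297024. Through P₂: C(24, 17)·C(8, 1) = 2768832. Since P₁ is strictly southwest of P₂, a monotone path through both must visit P₁ then P₂; paths through both = C(18, 15)·C(6, 2)·C(8, 1) = 97920. Avoid both = 471435600 − 297024 − 2768832 + 97920 = 468467664.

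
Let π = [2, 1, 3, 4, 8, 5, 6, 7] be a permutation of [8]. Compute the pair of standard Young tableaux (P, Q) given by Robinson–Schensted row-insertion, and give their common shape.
P = [1, 3, 4, 5, 6, 7] / [2, 8];  Q = [1, 3, 4, 5, 7, 8] / [2, 6];  common shape = (6, 2)

Row-insert the values π_1, π_2, … into P one at a time, bumping the leftmost entry strictly greater than the inserted value down to the next row. The recording tableau Q records, in position (i, j), the step at which that cell was added to P.
  Insert 2 (step 1): P = [2];  Q = [1]
  Insert 1 (step 2): P = [1] / [2];  Q = [1] / [2]
  Insert 3 (step 3): P = [1, 3] / [2];  Q = [1, 3] / [2]
  Insert 4 (step 4): P = [1, 3, 4] / [2];  Q = [1, 3, 4] / [2]
  Insert 8 (step 5): P = [1, 3, 4, 8] / [2];  Q = [1, 3, 4, 5] / [2]
  Insert 5 (step 6): P = [1, 3, 4, 5] / [2, 8];  Q = [1, 3, 4, 5] / [2, 6]
  Insert 6 (step 7): P = [1, 3, 4, 5, 6] / [2, 8];  Q = [1, 3, 4, 5, 7] / [2, 6]
  Insert 7 (step 8): P = [1, 3, 4, 5, 6, 7] / [2, 8];  Q = [1, 3, 4, 5, 7, 8] / [2, 6]
Final shape: (6, 2).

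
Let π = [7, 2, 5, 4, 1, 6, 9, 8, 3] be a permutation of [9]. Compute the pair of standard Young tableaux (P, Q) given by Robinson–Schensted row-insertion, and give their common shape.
P = [1, 3, 6, 8] / [2, 4] / [5, 9] / [7];  Q = [1, 3, 6, 7] / [2, 8] / [4, 9] / [5];  common shape = (4, 2, 2, 1)

Row-insert the values π_1, π_2, … into P one at a time, bumping the leftmost entry strictly greater than the inserted value down to the next row. The recording tableau Q records, in position (i, j), the step at which that cell was added to P.
  Insert 7 (step 1): P = [7];  Q = [1]
  Insert 2 (step 2): P = [2] / [7];  Q = [1] / [2]
  Insert 5 (step 3): P = [2, 5] / [7];  Q = [1, 3] / [2]
  Insert 4 (step 4): P = [2, 4] / [5] / [7];  Q = [1, 3] / [2] / [4]
  Insert 1 (step 5): P = [1, 4] / [2] / [5] / [7];  Q = [1, 3] / [2] / [4] / [5]
  Insert 6 (step 6): P = [1, 4, 6] / [2] / [5] / [7];  Q = [1, 3, 6] / [2] / [4] / [5]
  Insert 9 (step 7): P = [1, 4, 6, 9] / [2] / [5] / [7];  Q = [1, 3, 6, 7] / [2] / [4] / [5]
  Insert 8 (step 8): P = [1, 4, 6, 8] / [2, 9] / [5] / [7];  Q = [1, 3, 6, 7] / [2, 8] / [4] / [5]
  Insert 3 (step 9): P = [1, 3, 6, 8] / [2, 4] / [5, 9] / [7];  Q = [1, 3, 6, 7] / [2, 8] / [4, 9] / [5]
Final shape: (4, 2, 2, 1).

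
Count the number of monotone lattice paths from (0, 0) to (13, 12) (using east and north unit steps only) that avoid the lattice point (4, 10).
Number of paths = 5145245

Total paths from (0, 0) to (13, 12): C(25, 13) = 5200300. Paths through (4, 10): (paths (0, 0) → (4, 10)) × (paths (4, 10) → (13, 12)) = C(14, 4) · C(11, 9) = 1001 · 55 = 55055. Avoidance count = 5200300 − 55055 = 5145245.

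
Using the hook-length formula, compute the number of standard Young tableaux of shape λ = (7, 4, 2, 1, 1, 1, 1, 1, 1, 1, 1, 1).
# SYT of shape (7, 4, 2, 1, 1, 1, 1, 1, 1, 1, 1, 1) = 96996900

Hook-length formula: f^λ = n! / Π hook(c), product over all cells c of the Young diagram. For λ = (7, 4, 2, 1, 1, 1, 1, 1, 1, 1, 1, 1), n = 22 boxes. Hook lengths by row (left-to-right, top-to-bottom): [18, 8, 6, 5, 3, 2, 1]; [14, 4, 2, 1]; [11, 1]; [9]; [8]; [7]; [6]; [5]; [4]; [3]; [2]; [1]. Product of hooks = 11588006707200. So f^λ = 22! / 11588006707200 = 1124000727777607680000 / 11588006707200 = 96996900.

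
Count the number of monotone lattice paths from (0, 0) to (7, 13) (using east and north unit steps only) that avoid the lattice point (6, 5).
Number of paths = 73362

Total paths from (0, 0) to (7, 13): C(20, 7) = 77520. Paths through (6, 5): (paths (0, 0) → (6, 5)) × (paths (6, 5) → (7, 13)) = C(11, 6) · C(9, 1) = 462 · 9 = 4158. Avoidance count = 77520 − 4158 = 73362.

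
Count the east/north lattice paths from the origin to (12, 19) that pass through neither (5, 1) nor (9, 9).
Number of paths = 125180425

Inclusion–exclusion. Total paths: C(31, 12) = 141120525. Through P₁: C(6, 5)·C(25, 7) = 2884200. Through P₂: C(18, 9)·C(13, 3) = 13905320. Since P₁ is strictly southwest of P₂, a monotone path through both must visit P₁ then P₂; paths through both = C(6, 5)·C(12, 4)·C(13, 3) = 849420. Avoid both = 141120525 − 2884200 − 13905320 + 849420 = 125180425.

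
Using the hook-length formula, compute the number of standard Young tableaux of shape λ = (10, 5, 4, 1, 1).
# SYT of shape (10, 5, 4, 1, 1) = 126977760

Hook-length formula: f^λ = n! / Π hook(c), product over all cells c of the Young diagram. For λ = (10, 5, 4, 1, 1), n = 21 boxes. Hook lengths by row (left-to-right, top-to-bottom): [14, 11, 10, 9, 7, 5, 4, 3, 2, 1]; [8, 5, 4, 3, 1]; [6, 3, 2, 1]; [2]; [1]. Product of hooks = 402361344000. So f^λ = 21! / 402361344000 = 51090942171709440000 / 402361344000 = 126977760.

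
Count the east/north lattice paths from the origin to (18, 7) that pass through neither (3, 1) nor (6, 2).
Number of paths = 189388

Inclusion–exclusion. Total paths: C(25, 18) = 480700. Through P₁: C(4, 3)·C(21, 15) = 217056. Through P₂: C(8, 6)·C(17, 12) = 173264. Since P₁ is strictly southwest of P₂, a monotone path through both must visit P₁ then P₂; paths through both = C(4, 3)·C(4, 3)·C(17, 12) = 99008. Avoid both = 480700 − 217056 − 173264 + 99008 = 189388.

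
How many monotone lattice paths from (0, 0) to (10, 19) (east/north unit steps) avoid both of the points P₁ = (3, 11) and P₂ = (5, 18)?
Number of paths = 17564400

Inclusion–exclusion. Total paths: C(29, 10) = 20030010. Through P₁: C(14, 3)·C(15, 7) = 2342340. Through P₂: C(23, 5)·C(6, 5) = 201894. Since P₁ is strictly southwest of P₂, a monotone path through both must visit P₁ then P₂; paths through both = C(14, 3)·C(9, 2)·C(6, 5) = 78624. Avoid both = 20030010 − 2342340 − 201894 + 78624 = 17564400.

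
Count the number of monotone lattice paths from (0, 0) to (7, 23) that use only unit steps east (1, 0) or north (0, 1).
Number of paths = 2035800

A monotone lattice path from (0, 0) to (7, 23) consists of 7 east steps and 23 north steps in some order, so it is determined by which 7 of the 30 steps are east. The count is C(30, 7) = 2035800.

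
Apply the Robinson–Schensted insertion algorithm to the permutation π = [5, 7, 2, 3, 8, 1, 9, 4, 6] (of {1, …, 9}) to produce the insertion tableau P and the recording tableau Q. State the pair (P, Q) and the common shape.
P = [1, 3, 4, 6] / [2, 7, 8, 9] / [5];  Q = [1, 2, 5, 7] / [3, 4, 8, 9] / [6];  common shape = (4, 4, 1)

Row-insert the values π_1, π_2, … into P one at a time, bumping the leftmost entry strictly greater than the inserted value down to the next row. The recording tableau Q records, in position (i, j), the step at which that cell was added to P.
  Insert 5 (step 1): P = [5];  Q = [1]
  Insert 7 (step 2): P = [5, 7];  Q = [1, 2]
  Insert 2 (step 3): P = [2, 7] / [5];  Q = [1, 2] / [3]
  Insert 3 (step 4): P = [2, 3] / [5, 7];  Q = [1, 2] / [3, 4]
  Insert 8 (step 5): P = [2, 3, 8] / [5, 7];  Q = [1, 2, 5] / [3, 4]
  Insert 1 (step 6): P = [1, 3, 8] / [2, 7] / [5];  Q = [1, 2, 5] / [3, 4] / [6]
  Insert 9 (step 7): P = [1, 3, 8, 9] / [2, 7] / [5];  Q = [1, 2, 5, 7] / [3, 4] / [6]
  Insert 4 (step 8): P = [1, 3, 4, 9] / [2, 7, 8] / [5];  Q = [1, 2, 5, 7] / [3, 4, 8] / [6]
  Insert 6 (step 9): P = [1, 3, 4, 6] / [2, 7, 8, 9] / [5];  Q = [1, 2, 5, 7] / [3, 4, 8, 9] / [6]
Final shape: (4, 4, 1).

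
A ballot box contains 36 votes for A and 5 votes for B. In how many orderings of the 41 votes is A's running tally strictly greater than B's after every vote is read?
Strict-lead orderings = 566618

Total orderings of the 41 votes with 36 for A: C(41, 36) = 749398. By the Bertrand ballot formula (Cycle Lemma / reflection principle), the number of orderings in which A is strictly ahead of B throughout is (p − q)/(p + q) · C(p + q, p) = (36 − 5)/(36 + 5) · 749398 = 566618.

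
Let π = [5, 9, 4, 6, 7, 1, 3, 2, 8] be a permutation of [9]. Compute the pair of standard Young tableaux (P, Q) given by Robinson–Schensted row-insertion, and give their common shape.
P = [1, 2, 7, 8] / [3, 6] / [4, 9] / [5];  Q = [1, 2, 5, 9] / [3, 4] / [6, 7] / [8];  common shape = (4, 2, 2, 1)

Row-insert the values π_1, π_2, … into P one at a time, bumping the leftmost entry strictly greater than the inserted value down to the next row. The recording tableau Q records, in position (i, j), the step at which that cell was added to P.
  Insert 5 (step 1): P = [5];  Q = [1]
  Insert 9 (step 2): P = [5, 9];  Q = [1, 2]
  Insert 4 (step 3): P = [4, 9] / [5];  Q = [1, 2] / [3]
  Insert 6 (step 4): P = [4, 6] / [5, 9];  Q = [1, 2] / [3, 4]
  Insert 7 (step 5): P = [4, 6, 7] / [5, 9];  Q = [1, 2, 5] / [3, 4]
  Insert 1 (step 6): P = [1, 6, 7] / [4, 9] / [5];  Q = [1, 2, 5] / [3, 4] / [6]
  Insert 3 (step 7): P = [1, 3, 7] / [4, 6] / [5, 9];  Q = [1, 2, 5] / [3, 4] / [6, 7]
  Insert 2 (step 8): P = [1, 2, 7] / [3, 6] / [4, 9] / [5];  Q = [1, 2, 5] / [3, 4] / [6, 7] / [8]
  Insert 8 (step 9): P = [1, 2, 7, 8] / [3, 6] / [4, 9] / [5];  Q = [1, 2, 5, 9] / [3, 4] / [6, 7] / [8]
Final shape: (4, 2, 2, 1).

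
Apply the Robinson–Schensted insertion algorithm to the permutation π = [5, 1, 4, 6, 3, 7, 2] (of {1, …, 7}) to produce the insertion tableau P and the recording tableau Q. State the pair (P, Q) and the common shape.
P = [1, 2, 6, 7] / [3] / [4] / [5];  Q = [1, 3, 4, 6] / [2] / [5] / [7];  common shape = (4, 1, 1, 1)

Row-insert the values π_1, π_2, … into P one at a time, bumping the leftmost entry strictly greater than the inserted value down to the next row. The recording tableau Q records, in position (i, j), the step at which that cell was added to P.
  Insert 5 (step 1): P = [5];  Q = [1]
  Insert 1 (step 2): P = [1] / [5];  Q = [1] / [2]
  Insert 4 (step 3): P = [1, 4] / [5];  Q = [1, 3] / [2]
  Insert 6 (step 4): P = [1, 4, 6] / [5];  Q = [1, 3, 4] / [2]
  Insert 3 (step 5): P = [1, 3, 6] / [4] / [5];  Q = [1, 3, 4] / [2] / [5]
  Insert 7 (step 6): P = [1, 3, 6, 7] / [4] / [5];  Q = [1, 3, 4, 6] / [2] / [5]
  Insert 2 (step 7): P = [1, 2, 6, 7] / [3] / [4] / [5];  Q = [1, 3, 4, 6] / [2] / [5] / [7]
Final shape: (4, 1, 1, 1).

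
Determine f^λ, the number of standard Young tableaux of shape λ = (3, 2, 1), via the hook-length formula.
# SYT of shape (3, 2, 1) = 16

Hook-length formula: f^λ = n! / Π hook(c), product over all cells c of the Young diagram. For λ = (3, 2, 1), n = 6 boxes. Hook lengths by row (left-to-right, top-to-bottom): [5, 3, 1]; [3, 1]; [1]. Product of hooks = 45. So f^λ = 6! / 45 = 720 / 45 = 16.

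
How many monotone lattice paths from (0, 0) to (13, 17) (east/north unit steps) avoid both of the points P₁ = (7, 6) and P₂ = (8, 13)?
Number of paths = 74612622

Inclusion–exclusion. Total paths: C(30, 13) = 119759850. Through P₁: C(13, 7)·C(17, 6) = 21237216. Through P₂: C(21, 8)·C(9, 5) = 25639740. Since P₁ is strictly southwest of P₂, a monotone path through both must visit P₁ then P₂; paths through both = C(13, 7)·C(8, 1)·C(9, 5) = 1729728. Avoid both = 119759850 − 21237216 − 25639740 + 1729728 = 74612622.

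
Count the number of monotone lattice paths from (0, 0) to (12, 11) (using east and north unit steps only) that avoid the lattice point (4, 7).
Number of paths = 1188728

Total paths from (0, 0) to (12, 11): C(23, 12) = 1352078. Paths through (4, 7): (paths (0, 0) → (4, 7)) × (paths (4, 7) → (12, 11)) = C(11, 4) · C(12, 8) = 330 · 495 = 163350. Avoidance count = 1352078 − 163350 = 1188728.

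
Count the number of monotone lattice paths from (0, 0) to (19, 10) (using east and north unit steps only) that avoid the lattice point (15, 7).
Number of paths = 14060970

Total paths from (0, 0) to (19, 10): C(29, 19) = 20030010. Paths through (15, 7): (paths (0, 0) → (15, 7)) × (paths (15, 7) → (19, 10)) = C(22, 15) · C(7, 4) = 170544 · 35 = 5969040. Avoidance count = 20030010 − 5969040 = 14060970.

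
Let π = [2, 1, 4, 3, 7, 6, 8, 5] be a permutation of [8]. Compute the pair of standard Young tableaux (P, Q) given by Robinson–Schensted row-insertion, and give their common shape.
P = [1, 3, 5, 8] / [2, 4, 6] / [7];  Q = [1, 3, 5, 7] / [2, 4, 6] / [8];  common shape = (4, 3, 1)

Row-insert the values π_1, π_2, … into P one at a time, bumping the leftmost entry strictly greater than the inserted value down to the next row. The recording tableau Q records, in position (i, j), the step at which that cell was added to P.
  Insert 2 (step 1): P = [2];  Q = [1]
  Insert 1 (step 2): P = [1] / [2];  Q = [1] / [2]
  Insert 4 (step 3): P = [1, 4] / [2];  Q = [1, 3] / [2]
  Insert 3 (step 4): P = [1, 3] / [2, 4];  Q = [1, 3] / [2, 4]
  Insert 7 (step 5): P = [1, 3, 7] / [2, 4];  Q = [1, 3, 5] / [2, 4]
  Insert 6 (step 6): P = [1, 3, 6] / [2, 4, 7];  Q = [1, 3, 5] / [2, 4, 6]
  Insert 8 (step 7): P = [1, 3, 6, 8] / [2, 4, 7];  Q = [1, 3, 5, 7] / [2, 4, 6]
  Insert 5 (step 8): P = [1, 3, 5, 8] / [2, 4, 6] / [7];  Q = [1, 3, 5, 7] / [2, 4, 6] / [8]
Final shape: (4, 3, 1).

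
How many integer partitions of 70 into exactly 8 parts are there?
p(70, 8 parts) = 97539

Partitions of n into exactly k parts are in bijection with partitions of n − k into at most k parts (subtract 1 from each part). So p(70, exactly 8) = p(62, parts ≤ 8). Computing via the recurrence p(m, j) = p(m, j−1) + p(m−j, j) gives 97539.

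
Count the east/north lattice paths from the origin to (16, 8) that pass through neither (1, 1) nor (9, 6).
Number of paths = 306867

Inclusion–exclusion. Total paths: C(24, 16) = 735471. Through P₁: C(2, 1)·C(22, 15) = 341088. Through P₂: C(15, 9)·C(9, 7) = 180180. Since P₁ is strictly southwest of P₂, a monotone path through both must visit P₁ then P₂; paths through both = C(2, 1)·C(13, 8)·C(9, 7) = 92664. Avoid both = 735471 − 341088 − 180180 + 92664 = 306867.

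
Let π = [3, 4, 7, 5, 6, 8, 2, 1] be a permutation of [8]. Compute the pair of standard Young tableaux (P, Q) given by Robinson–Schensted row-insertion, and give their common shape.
P = [1, 4, 5, 6, 8] / [2] / [3] / [7];  Q = [1, 2, 3, 5, 6] / [4] / [7] / [8];  common shape = (5, 1, 1, 1)

Row-insert the values π_1, π_2, … into P one at a time, bumping the leftmost entry strictly greater than the inserted value down to the next row. The recording tableau Q records, in position (i, j), the step at which that cell was added to P.
  Insert 3 (step 1): P = [3];  Q = [1]
  Insert 4 (step 2): P = [3, 4];  Q = [1, 2]
  Insert 7 (step 3): P = [3, 4, 7];  Q = [1, 2, 3]
  Insert 5 (step 4): P = [3, 4, 5] / [7];  Q = [1, 2, 3] / [4]
  Insert 6 (step 5): P = [3, 4, 5, 6] / [7];  Q = [1, 2, 3, 5] / [4]
  Insert 8 (step 6): P = [3, 4, 5, 6, 8] / [7];  Q = [1, 2, 3, 5, 6] / [4]
  Insert 2 (step 7): P = [2, 4, 5, 6, 8] / [3] / [7];  Q = [1, 2, 3, 5, 6] / [4] / [7]
  Insert 1 (step 8): P = [1, 4, 5, 6, 8] / [2] / [3] / [7];  Q = [1, 2, 3, 5, 6] / [4] / [7] / [8]
Final shape: (5, 1, 1, 1).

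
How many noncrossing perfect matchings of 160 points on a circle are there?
C_80 = 1136359577947336271931632877004667456667613940

These noncrossing handshakes are counted by the Catalan number C_n = (1/(n + 1)) · C(2n, n). For n = 80: C_80 = (1/81) · C(160, 80) = 92045125813734238026462263037378063990076729140/81 = 1136359577947336271931632877004667456667613940.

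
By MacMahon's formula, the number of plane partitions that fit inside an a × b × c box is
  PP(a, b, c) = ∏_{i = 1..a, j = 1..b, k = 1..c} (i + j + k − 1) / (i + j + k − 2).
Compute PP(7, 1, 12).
PP(7, 1, 12) = 50388

Evaluate the triple product over i = 1..7, j = 1..1, k = 1..12. The factors are (2/1) · (3/2) · (4/3) · (5/4) · (6/5) · (7/6) · (8/7) · (9/8) · … (84 factors total). The numerators and denominators telescope so the product is an integer; carrying out the multiplication exactly gives PP(7, 1, 12) = 50388.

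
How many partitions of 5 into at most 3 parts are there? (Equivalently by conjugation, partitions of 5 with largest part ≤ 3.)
p(5, parts ≤ 3) = 5

Partitions of 5 with all parts ≤ 3: 3+2, 3+1+1, 2+2+1, 2+1+1+1, 1+1+1+1+1. Count = 5.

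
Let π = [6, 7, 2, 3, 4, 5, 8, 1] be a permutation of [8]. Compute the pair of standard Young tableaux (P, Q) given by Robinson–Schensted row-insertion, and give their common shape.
P = [1, 3, 4, 5, 8] / [2, 7] / [6];  Q = [1, 2, 5, 6, 7] / [3, 4] / [8];  common shape = (5, 2, 1)

Row-insert the values π_1, π_2, … into P one at a time, bumping the leftmost entry strictly greater than the inserted value down to the next row. The recording tableau Q records, in position (i, j), the step at which that cell was added to P.
  Insert 6 (step 1): P = [6];  Q = [1]
  Insert 7 (step 2): P = [6, 7];  Q = [1, 2]
  Insert 2 (step 3): P = [2, 7] / [6];  Q = [1, 2] / [3]
  Insert 3 (step 4): P = [2, 3] / [6, 7];  Q = [1, 2] / [3, 4]
  Insert 4 (step 5): P = [2, 3, 4] / [6, 7];  Q = [1, 2, 5] / [3, 4]
  Insert 5 (step 6): P = [2, 3, 4, 5] / [6, 7];  Q = [1, 2, 5, 6] / [3, 4]
  Insert 8 (step 7): P = [2, 3, 4, 5, 8] / [6, 7];  Q = [1, 2, 5, 6, 7] / [3, 4]
  Insert 1 (step 8): P = [1, 3, 4, 5, 8] / [2, 7] / [6];  Q = [1, 2, 5, 6, 7] / [3, 4] / [8]
Final shape: (5, 2, 1).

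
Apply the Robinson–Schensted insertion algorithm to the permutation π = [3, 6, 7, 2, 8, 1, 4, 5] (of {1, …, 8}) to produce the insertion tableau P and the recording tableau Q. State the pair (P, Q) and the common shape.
P = [1, 4, 5, 8] / [2, 6, 7] / [3];  Q = [1, 2, 3, 5] / [4, 7, 8] / [6];  common shape = (4, 3, 1)

Row-insert the values π_1, π_2, … into P one at a time, bumping the leftmost entry strictly greater than the inserted value down to the next row. The recording tableau Q records, in position (i, j), the step at which that cell was added to P.
  Insert 3 (step 1): P = [3];  Q = [1]
  Insert 6 (step 2): P = [3, 6];  Q = [1, 2]
  Insert 7 (step 3): P = [3, 6, 7];  Q = [1, 2, 3]
  Insert 2 (step 4): P = [2, 6, 7] / [3];  Q = [1, 2, 3] / [4]
  Insert 8 (step 5): P = [2, 6, 7, 8] / [3];  Q = [1, 2, 3, 5] / [4]
  Insert 1 (step 6): P = [1, 6, 7, 8] / [2] / [3];  Q = [1, 2, 3, 5] / [4] / [6]
  Insert 4 (step 7): P = [1, 4, 7, 8] / [2, 6] / [3];  Q = [1, 2, 3, 5] / [4, 7] / [6]
  Insert 5 (step 8): P = [1, 4, 5, 8] / [2, 6, 7] / [3];  Q = [1, 2, 3, 5] / [4, 7, 8] / [6]
Final shape: (4, 3, 1).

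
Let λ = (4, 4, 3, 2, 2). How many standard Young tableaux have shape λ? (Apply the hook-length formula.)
# SYT of shape (4, 4, 3, 2, 2) = 96525

Hook-length formula: f^λ = n! / Π hook(c), product over all cells c of the Young diagram. For λ = (4, 4, 3, 2, 2), n = 15 boxes. Hook lengths by row (left-to-right, top-to-bottom): [8, 7, 4, 2]; [7, 6, 3, 1]; [5, 4, 1]; [3, 2]; [2, 1]. Product of hooks = 13547520. So f^λ = 15! / 13547520 = 1307674368000 / 13547520 = 96525.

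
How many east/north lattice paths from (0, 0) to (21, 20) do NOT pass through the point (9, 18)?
Number of paths = 268702436145

Total paths from (0, 0) to (21, 20): C(41, 21) = 269128937220. Paths through (9, 18): (paths (0, 0) → (9, 18)) × (paths (9, 18) → (21, 20)) = C(27, 9) · C(14, 12) = 4686825 · 91 = 426501075. Avoidance count = 269128937220 − 426501075 = 268702436145.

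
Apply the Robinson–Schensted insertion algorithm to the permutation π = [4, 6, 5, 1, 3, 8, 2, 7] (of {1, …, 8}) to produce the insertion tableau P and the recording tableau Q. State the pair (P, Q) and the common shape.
P = [1, 2, 7] / [3, 5, 8] / [4] / [6];  Q = [1, 2, 6] / [3, 5, 8] / [4] / [7];  common shape = (3, 3, 1, 1)

Row-insert the values π_1, π_2, … into P one at a time, bumping the leftmost entry strictly greater than the inserted value down to the next row. The recording tableau Q records, in position (i, j), the step at which that cell was added to P.
  Insert 4 (step 1): P = [4];  Q = [1]
  Insert 6 (step 2): P = [4, 6];  Q = [1, 2]
  Insert 5 (step 3): P = [4, 5] / [6];  Q = [1, 2] / [3]
  Insert 1 (step 4): P = [1, 5] / [4] / [6];  Q = [1, 2] / [3] / [4]
  Insert 3 (step 5): P = [1, 3] / [4, 5] / [6];  Q = [1, 2] / [3, 5] / [4]
  Insert 8 (step 6): P = [1, 3, 8] / [4, 5] / [6];  Q = [1, 2, 6] / [3, 5] / [4]
  Insert 2 (step 7): P = [1, 2, 8] / [3, 5] / [4] / [6];  Q = [1, 2, 6] / [3, 5] / [4] / [7]
  Insert 7 (step 8): P = [1, 2, 7] / [3, 5, 8] / [4] / [6];  Q = [1, 2, 6] / [3, 5, 8] / [4] / [7]
Final shape: (3, 3, 1, 1).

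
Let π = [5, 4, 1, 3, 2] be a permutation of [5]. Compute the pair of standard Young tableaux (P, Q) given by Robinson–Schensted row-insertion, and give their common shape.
P = [1, 2] / [3] / [4] / [5];  Q = [1, 4] / [2] / [3] / [5];  common shape = (2, 1, 1, 1)

Row-insert the values π_1, π_2, … into P one at a time, bumping the leftmost entry strictly greater than the inserted value down to the next row. The recording tableau Q records, in position (i, j), the step at which that cell was added to P.
  Insert 5 (step 1): P = [5];  Q = [1]
  Insert 4 (step 2): P = [4] / [5];  Q = [1] / [2]
  Insert 1 (step 3): P = [1] / [4] / [5];  Q = [1] / [2] / [3]
  Insert 3 (step 4): P = [1, 3] / [4] / [5];  Q = [1, 4] / [2] / [3]
  Insert 2 (step 5): P = [1, 2] / [3] / [4] / [5];  Q = [1, 4] / [2] / [3] / [5]
Final shape: (2, 1, 1, 1).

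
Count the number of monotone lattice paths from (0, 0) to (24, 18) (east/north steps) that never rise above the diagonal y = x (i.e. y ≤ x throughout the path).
Number of paths = 99035193894

By the reflection principle (André's argument), the number of monotone paths to (24, 18) with n ≤ m that never go above y = x is C(42, 24) − C(42, 25) = 353697121050 − 254661927156 = 99035193894.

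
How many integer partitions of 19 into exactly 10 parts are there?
p(19, 10 parts) = 30

Partitions of n into exactly k parts are in bijection with partitions of n − k into at most k parts (subtract 1 from each part). So p(19, exactly 10) = p(9, parts ≤ 10). Computing via the recurrence p(m, j) = p(m, j−1) + p(m−j, j) gives 30.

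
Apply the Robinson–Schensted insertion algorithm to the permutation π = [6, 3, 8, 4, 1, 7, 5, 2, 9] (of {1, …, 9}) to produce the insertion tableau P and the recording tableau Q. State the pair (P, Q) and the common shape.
P = [1, 2, 5, 9] / [3, 4] / [6, 7] / [8];  Q = [1, 3, 6, 9] / [2, 4] / [5, 7] / [8];  common shape = (4, 2, 2, 1)

Row-insert the values π_1, π_2, … into P one at a time, bumping the leftmost entry strictly greater than the inserted value down to the next row. The recording tableau Q records, in position (i, j), the step at which that cell was added to P.
  Insert 6 (step 1): P = [6];  Q = [1]
  Insert 3 (step 2): P = [3] / [6];  Q = [1] / [2]
  Insert 8 (step 3): P = [3, 8] / [6];  Q = [1, 3] / [2]
  Insert 4 (step 4): P = [3, 4] / [6, 8];  Q = [1, 3] / [2, 4]
  Insert 1 (step 5): P = [1, 4] / [3, 8] / [6];  Q = [1, 3] / [2, 4] / [5]
  Insert 7 (step 6): P = [1, 4, 7] / [3, 8] / [6];  Q = [1, 3, 6] / [2, 4] / [5]
  Insert 5 (step 7): P = [1, 4, 5] / [3, 7] / [6, 8];  Q = [1, 3, 6] / [2, 4] / [5, 7]
  Insert 2 (step 8): P = [1, 2, 5] / [3, 4] / [6, 7] / [8];  Q = [1, 3, 6] / [2, 4] / [5, 7] / [8]
  Insert 9 (step 9): P = [1, 2, 5, 9] / [3, 4] / [6, 7] / [8];  Q = [1, 3, 6, 9] / [2, 4] / [5, 7] / [8]
Final shape: (4, 2, 2, 1).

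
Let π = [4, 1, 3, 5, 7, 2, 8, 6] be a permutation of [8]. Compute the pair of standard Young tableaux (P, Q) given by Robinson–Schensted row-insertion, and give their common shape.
P = [1, 2, 5, 6, 8] / [3, 7] / [4];  Q = [1, 3, 4, 5, 7] / [2, 8] / [6];  common shape = (5, 2, 1)

Row-insert the values π_1, π_2, … into P one at a time, bumping the leftmost entry strictly greater than the inserted value down to the next row. The recording tableau Q records, in position (i, j), the step at which that cell was added to P.
  Insert 4 (step 1): P = [4];  Q = [1]
  Insert 1 (step 2): P = [1] / [4];  Q = [1] / [2]
  Insert 3 (step 3): P = [1, 3] / [4];  Q = [1, 3] / [2]
  Insert 5 (step 4): P = [1, 3, 5] / [4];  Q = [1, 3, 4] / [2]
  Insert 7 (step 5): P = [1, 3, 5, 7] / [4];  Q = [1, 3, 4, 5] / [2]
  Insert 2 (step 6): P = [1, 2, 5, 7] / [3] / [4];  Q = [1, 3, 4, 5] / [2] / [6]
  Insert 8 (step 7): P = [1, 2, 5, 7, 8] / [3] / [4];  Q = [1, 3, 4, 5, 7] / [2] / [6]
  Insert 6 (step 8): P = [1, 2, 5, 6, 8] / [3, 7] / [4];  Q = [1, 3, 4, 5, 7] / [2, 8] / [6]
Final shape: (5, 2, 1).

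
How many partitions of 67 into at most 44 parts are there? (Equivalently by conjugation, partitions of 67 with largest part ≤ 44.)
p(67, parts ≤ 44) = 2675181

Use the recurrence p(n, m) = p(n, m−1) + p(n−m, m): either the largest part is < m (count p(n, m−1)) or the largest part is exactly m (remove one copy of m, count p(n−m, m)). With p(0, ·) = 1 this gives p(67, parts ≤ 44) = 2675181. (By conjugating Young diagrams, this also counts partitions of 67 into at most 44 parts.)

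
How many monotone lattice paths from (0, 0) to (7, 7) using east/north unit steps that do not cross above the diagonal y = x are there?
C_7 = 429

These NE paths below the diagonal are counted by the Catalan number C_n = (1/(n + 1)) · C(2n, n). For n = 7: C_7 = (1/8) · C(14, 7) = 3432/8 = 429.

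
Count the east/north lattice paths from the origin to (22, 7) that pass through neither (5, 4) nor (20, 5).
Number of paths = 1110456

Inclusion–exclusion. Total paths: C(29, 22) = 1560780. Through P₁: C(9, 5)·C(20, 17) = 143640. Through P₂: C(25, 20)·C(4, 2) = 318780. Since P₁ is strictly southwest of P₂, a monotone path through both must visit P₁ then P₂; paths through both = C(9, 5)·C(16, 15)·C(4, 2) = 12096. Avoid both = 1560780 − 143640 − 318780 + 12096 = 1110456.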